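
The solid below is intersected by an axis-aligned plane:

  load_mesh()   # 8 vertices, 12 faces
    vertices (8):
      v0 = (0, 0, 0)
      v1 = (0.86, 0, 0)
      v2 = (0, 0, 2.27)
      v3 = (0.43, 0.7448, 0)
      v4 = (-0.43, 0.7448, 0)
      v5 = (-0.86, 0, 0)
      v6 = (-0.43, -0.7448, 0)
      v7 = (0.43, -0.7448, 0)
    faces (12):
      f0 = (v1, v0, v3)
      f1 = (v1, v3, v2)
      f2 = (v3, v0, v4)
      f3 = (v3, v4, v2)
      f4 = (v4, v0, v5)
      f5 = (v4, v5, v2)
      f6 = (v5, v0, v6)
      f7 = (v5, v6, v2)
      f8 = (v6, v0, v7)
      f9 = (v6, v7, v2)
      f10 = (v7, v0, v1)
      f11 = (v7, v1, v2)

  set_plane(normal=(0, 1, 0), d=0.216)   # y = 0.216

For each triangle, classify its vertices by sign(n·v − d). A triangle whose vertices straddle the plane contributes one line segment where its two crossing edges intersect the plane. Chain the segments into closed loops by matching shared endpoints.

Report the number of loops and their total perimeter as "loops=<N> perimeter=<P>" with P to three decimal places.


Straddling triangles (6 of 12):
  (v1,v0,v3) [--+] → (0.124705, 0.216, 0)–(0.735295, 0.216, 0)  len=0.6106
  (v1,v3,v2) [-+-] → (0.735295, 0.216, 0)–(0.124705, 0.216, 1.61168)  len=1.7235
  (v3,v0,v4) [+-+] → (0.124705, 0.216, 0)–(-0.124705, 0.216, 0)  len=0.2494
  (v3,v4,v2) [++-] → (-0.124705, 0.216, 1.61168)–(0.124705, 0.216, 1.61168)  len=0.2494
  (v4,v0,v5) [+--] → (-0.124705, 0.216, 0)–(-0.735295, 0.216, 0)  len=0.6106
  (v4,v5,v2) [+--] → (-0.735295, 0.216, 0)–(-0.124705, 0.216, 1.61168)  len=1.7235

Chained into 1 loop(s):
  loop 1: 6 segments, perimeter = 5.1669
Total perimeter = 5.167

loops=1 perimeter=5.167


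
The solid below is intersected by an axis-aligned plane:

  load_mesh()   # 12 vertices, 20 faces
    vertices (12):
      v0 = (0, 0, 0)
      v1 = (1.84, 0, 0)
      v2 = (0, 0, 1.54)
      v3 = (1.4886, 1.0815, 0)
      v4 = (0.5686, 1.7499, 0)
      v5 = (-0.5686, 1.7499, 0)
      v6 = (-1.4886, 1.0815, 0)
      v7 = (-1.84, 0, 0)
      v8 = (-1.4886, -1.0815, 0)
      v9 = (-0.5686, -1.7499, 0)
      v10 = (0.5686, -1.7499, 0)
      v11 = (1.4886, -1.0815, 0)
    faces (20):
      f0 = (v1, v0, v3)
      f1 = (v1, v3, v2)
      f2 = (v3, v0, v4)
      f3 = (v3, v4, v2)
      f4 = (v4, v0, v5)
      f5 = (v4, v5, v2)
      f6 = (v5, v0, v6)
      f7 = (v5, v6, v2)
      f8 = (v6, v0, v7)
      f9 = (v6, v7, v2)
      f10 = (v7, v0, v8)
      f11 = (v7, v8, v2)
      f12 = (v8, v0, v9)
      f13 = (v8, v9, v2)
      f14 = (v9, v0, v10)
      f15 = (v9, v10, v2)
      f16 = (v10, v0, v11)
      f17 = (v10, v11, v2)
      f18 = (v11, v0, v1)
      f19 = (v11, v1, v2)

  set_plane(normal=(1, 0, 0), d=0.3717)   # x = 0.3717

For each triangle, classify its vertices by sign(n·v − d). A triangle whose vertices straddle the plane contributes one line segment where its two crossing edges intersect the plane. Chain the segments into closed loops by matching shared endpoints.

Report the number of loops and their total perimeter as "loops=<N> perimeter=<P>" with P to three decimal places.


Straddling triangles (12 of 20):
  (v1,v0,v3) [+-+] → (0.3717, 0, 0)–(0.3717, 0.270048, 0)  len=0.2700
  (v1,v3,v2) [++-] → (0.3717, 0.270048, 1.15547)–(0.3717, 0, 1.2289)  len=0.2799
  (v3,v0,v4) [+-+] → (0.3717, 0.270048, 0)–(0.3717, 1.14393, 0)  len=0.8739
  (v3,v4,v2) [++-] → (0.3717, 1.14393, 0.533285)–(0.3717, 0.270048, 1.15547)  len=1.0727
  (v4,v0,v5) [+--] → (0.3717, 1.14393, 0)–(0.3717, 1.7499, 0)  len=0.6060
  (v4,v5,v2) [+--] → (0.3717, 1.7499, 0)–(0.3717, 1.14393, 0.533285)  len=0.8072
  (v9,v0,v10) [--+] → (0.3717, -1.14393, 0)–(0.3717, -1.7499, 0)  len=0.6060
  (v9,v10,v2) [-+-] → (0.3717, -1.7499, 0)–(0.3717, -1.14393, 0.533285)  len=0.8072
  (v10,v0,v11) [+-+] → (0.3717, -1.14393, 0)–(0.3717, -0.270048, 0)  len=0.8739
  (v10,v11,v2) [++-] → (0.3717, -0.270048, 1.15547)–(0.3717, -1.14393, 0.533285)  len=1.0727
  (v11,v0,v1) [+-+] → (0.3717, -0.270048, 0)–(0.3717, 0, 0)  len=0.2700
  (v11,v1,v2) [++-] → (0.3717, 0, 1.2289)–(0.3717, -0.270048, 1.15547)  len=0.2799

Chained into 1 loop(s):
  loop 1: 12 segments, perimeter = 7.8194
Total perimeter = 7.819

loops=1 perimeter=7.819


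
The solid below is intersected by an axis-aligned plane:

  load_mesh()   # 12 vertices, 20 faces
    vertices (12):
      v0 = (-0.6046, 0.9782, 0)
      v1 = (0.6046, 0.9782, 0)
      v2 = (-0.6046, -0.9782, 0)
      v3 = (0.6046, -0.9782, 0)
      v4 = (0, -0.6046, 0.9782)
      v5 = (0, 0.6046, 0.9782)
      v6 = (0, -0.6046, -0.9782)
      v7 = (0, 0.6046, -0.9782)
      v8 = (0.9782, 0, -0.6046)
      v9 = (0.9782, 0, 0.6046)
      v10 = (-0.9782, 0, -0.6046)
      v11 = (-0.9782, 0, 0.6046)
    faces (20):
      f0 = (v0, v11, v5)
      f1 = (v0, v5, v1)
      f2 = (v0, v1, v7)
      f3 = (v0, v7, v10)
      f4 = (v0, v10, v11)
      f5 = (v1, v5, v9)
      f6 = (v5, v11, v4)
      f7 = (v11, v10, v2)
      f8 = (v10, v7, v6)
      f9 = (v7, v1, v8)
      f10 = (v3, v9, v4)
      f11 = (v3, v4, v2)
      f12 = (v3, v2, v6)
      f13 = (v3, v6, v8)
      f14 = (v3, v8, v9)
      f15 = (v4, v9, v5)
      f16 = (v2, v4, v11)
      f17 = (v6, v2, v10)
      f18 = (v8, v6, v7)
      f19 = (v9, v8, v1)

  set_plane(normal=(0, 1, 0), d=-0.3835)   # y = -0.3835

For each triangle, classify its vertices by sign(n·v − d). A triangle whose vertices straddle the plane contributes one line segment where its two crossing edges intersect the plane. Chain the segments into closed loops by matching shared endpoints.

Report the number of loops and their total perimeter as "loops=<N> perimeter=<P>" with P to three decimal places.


loops=1 perimeter=5.683

Straddling triangles (10 of 20):
  (v5,v11,v4) [++-] → (-0.357724, -0.3835, 0.841576)–(0, -0.3835, 0.9782)  len=0.3829
  (v11,v10,v2) [++-] → (-0.831731, -0.3835, -0.367569)–(-0.831731, -0.3835, 0.367569)  len=0.7351
  (v10,v7,v6) [++-] → (0, -0.3835, -0.9782)–(-0.357724, -0.3835, -0.841576)  len=0.3829
  (v3,v9,v4) [-+-] → (0.831731, -0.3835, 0.367569)–(0.357724, -0.3835, 0.841576)  len=0.6703
  (v3,v6,v8) [--+] → (0.357724, -0.3835, -0.841576)–(0.831731, -0.3835, -0.367569)  len=0.6703
  (v3,v8,v9) [-++] → (0.831731, -0.3835, -0.367569)–(0.831731, -0.3835, 0.367569)  len=0.7351
  (v4,v9,v5) [-++] → (0.357724, -0.3835, 0.841576)–(0, -0.3835, 0.9782)  len=0.3829
  (v2,v4,v11) [--+] → (-0.357724, -0.3835, 0.841576)–(-0.831731, -0.3835, 0.367569)  len=0.6703
  (v6,v2,v10) [--+] → (-0.831731, -0.3835, -0.367569)–(-0.357724, -0.3835, -0.841576)  len=0.6703
  (v8,v6,v7) [+-+] → (0.357724, -0.3835, -0.841576)–(0, -0.3835, -0.9782)  len=0.3829

Chained into 1 loop(s):
  loop 1: 10 segments, perimeter = 5.6834
Total perimeter = 5.683


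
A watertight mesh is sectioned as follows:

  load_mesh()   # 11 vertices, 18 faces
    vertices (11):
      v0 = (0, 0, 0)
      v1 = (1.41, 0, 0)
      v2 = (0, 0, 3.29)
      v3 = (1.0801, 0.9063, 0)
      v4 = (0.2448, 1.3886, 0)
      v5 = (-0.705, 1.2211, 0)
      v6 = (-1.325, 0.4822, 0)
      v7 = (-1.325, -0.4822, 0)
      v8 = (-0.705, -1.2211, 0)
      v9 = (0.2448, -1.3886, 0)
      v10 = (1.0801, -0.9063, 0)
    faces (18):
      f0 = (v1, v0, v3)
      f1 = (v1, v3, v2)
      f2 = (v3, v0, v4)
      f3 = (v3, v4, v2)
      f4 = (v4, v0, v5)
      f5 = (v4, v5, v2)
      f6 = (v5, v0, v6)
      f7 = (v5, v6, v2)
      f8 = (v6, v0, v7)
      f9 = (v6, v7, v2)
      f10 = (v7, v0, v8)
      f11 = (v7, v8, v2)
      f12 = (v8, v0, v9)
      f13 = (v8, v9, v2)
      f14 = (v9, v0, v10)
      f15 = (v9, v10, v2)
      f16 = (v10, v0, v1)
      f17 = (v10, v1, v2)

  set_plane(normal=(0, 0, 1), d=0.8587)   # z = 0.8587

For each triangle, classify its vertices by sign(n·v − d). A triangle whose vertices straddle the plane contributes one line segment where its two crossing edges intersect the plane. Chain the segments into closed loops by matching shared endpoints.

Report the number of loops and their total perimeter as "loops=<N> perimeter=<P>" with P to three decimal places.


Straddling triangles (9 of 18):
  (v1,v3,v2) [--+] → (0.798191, 0.669753, 0.8587)–(1.04199, 0, 0.8587)  len=0.7127
  (v3,v4,v2) [--+] → (0.180906, 1.02617, 0.8587)–(0.798191, 0.669753, 0.8587)  len=0.7128
  (v4,v5,v2) [--+] → (-0.520993, 0.902389, 0.8587)–(0.180906, 1.02617, 0.8587)  len=0.7127
  (v5,v6,v2) [--+] → (-0.979171, 0.356344, 0.8587)–(-0.520993, 0.902389, 0.8587)  len=0.7128
  (v6,v7,v2) [--+] → (-0.979171, -0.356344, 0.8587)–(-0.979171, 0.356344, 0.8587)  len=0.7127
  (v7,v8,v2) [--+] → (-0.520993, -0.902389, 0.8587)–(-0.979171, -0.356344, 0.8587)  len=0.7128
  (v8,v9,v2) [--+] → (0.180906, -1.02617, 0.8587)–(-0.520993, -0.902389, 0.8587)  len=0.7127
  (v9,v10,v2) [--+] → (0.798191, -0.669753, 0.8587)–(0.180906, -1.02617, 0.8587)  len=0.7128
  (v10,v1,v2) [--+] → (1.04199, 0, 0.8587)–(0.798191, -0.669753, 0.8587)  len=0.7127

Chained into 1 loop(s):
  loop 1: 9 segments, perimeter = 6.4148
Total perimeter = 6.415

loops=1 perimeter=6.415


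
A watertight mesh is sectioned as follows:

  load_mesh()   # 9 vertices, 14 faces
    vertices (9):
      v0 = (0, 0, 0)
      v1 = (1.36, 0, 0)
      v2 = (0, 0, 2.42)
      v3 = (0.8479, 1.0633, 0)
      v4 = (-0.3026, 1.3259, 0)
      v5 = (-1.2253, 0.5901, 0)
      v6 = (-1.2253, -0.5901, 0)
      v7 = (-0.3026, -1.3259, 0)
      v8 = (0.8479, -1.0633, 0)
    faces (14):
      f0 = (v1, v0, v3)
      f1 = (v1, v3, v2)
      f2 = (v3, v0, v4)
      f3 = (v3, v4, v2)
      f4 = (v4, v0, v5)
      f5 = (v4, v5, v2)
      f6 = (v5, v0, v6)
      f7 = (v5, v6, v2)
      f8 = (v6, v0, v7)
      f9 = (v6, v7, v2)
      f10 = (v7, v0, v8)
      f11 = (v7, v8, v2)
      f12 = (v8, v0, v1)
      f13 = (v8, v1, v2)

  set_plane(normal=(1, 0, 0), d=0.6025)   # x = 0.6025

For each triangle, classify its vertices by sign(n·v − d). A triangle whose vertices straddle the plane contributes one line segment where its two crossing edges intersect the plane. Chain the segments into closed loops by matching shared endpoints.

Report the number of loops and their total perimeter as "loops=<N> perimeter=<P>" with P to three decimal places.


Straddling triangles (8 of 14):
  (v1,v0,v3) [+-+] → (0.6025, 0, 0)–(0.6025, 0.755559, 0)  len=0.7556
  (v1,v3,v2) [++-] → (0.6025, 0.755559, 0.700399)–(0.6025, 0, 1.3479)  len=0.9951
  (v3,v0,v4) [+--] → (0.6025, 0.755559, 0)–(0.6025, 1.11931, 0)  len=0.3638
  (v3,v4,v2) [+--] → (0.6025, 1.11931, 0)–(0.6025, 0.755559, 0.700399)  len=0.7892
  (v7,v0,v8) [--+] → (0.6025, -0.755559, 0)–(0.6025, -1.11931, 0)  len=0.3638
  (v7,v8,v2) [-+-] → (0.6025, -1.11931, 0)–(0.6025, -0.755559, 0.700399)  len=0.7892
  (v8,v0,v1) [+-+] → (0.6025, -0.755559, 0)–(0.6025, 0, 0)  len=0.7556
  (v8,v1,v2) [++-] → (0.6025, 0, 1.3479)–(0.6025, -0.755559, 0.700399)  len=0.9951

Chained into 1 loop(s):
  loop 1: 8 segments, perimeter = 5.8072
Total perimeter = 5.807

loops=1 perimeter=5.807


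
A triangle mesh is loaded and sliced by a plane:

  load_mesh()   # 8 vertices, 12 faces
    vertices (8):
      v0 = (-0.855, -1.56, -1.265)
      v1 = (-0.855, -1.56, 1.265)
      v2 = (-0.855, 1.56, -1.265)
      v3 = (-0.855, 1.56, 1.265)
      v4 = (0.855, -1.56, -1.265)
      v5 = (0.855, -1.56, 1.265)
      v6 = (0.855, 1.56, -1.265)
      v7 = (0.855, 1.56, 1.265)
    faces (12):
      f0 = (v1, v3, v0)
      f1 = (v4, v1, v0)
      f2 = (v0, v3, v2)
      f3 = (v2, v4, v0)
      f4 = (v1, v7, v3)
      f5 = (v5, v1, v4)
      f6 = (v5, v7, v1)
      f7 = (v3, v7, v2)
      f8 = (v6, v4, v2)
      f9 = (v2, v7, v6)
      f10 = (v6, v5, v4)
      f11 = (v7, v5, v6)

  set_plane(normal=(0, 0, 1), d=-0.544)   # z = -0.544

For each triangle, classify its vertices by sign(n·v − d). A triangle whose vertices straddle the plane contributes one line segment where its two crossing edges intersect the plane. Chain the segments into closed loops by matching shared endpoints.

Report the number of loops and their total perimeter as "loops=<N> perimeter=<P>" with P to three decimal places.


Straddling triangles (8 of 12):
  (v1,v3,v0) [++-] → (-0.855, -0.670862, -0.544)–(-0.855, -1.56, -0.544)  len=0.8891
  (v4,v1,v0) [-+-] → (0.367684, -1.56, -0.544)–(-0.855, -1.56, -0.544)  len=1.2227
  (v0,v3,v2) [-+-] → (-0.855, -0.670862, -0.544)–(-0.855, 1.56, -0.544)  len=2.2309
  (v5,v1,v4) [++-] → (0.367684, -1.56, -0.544)–(0.855, -1.56, -0.544)  len=0.4873
  (v3,v7,v2) [++-] → (-0.367684, 1.56, -0.544)–(-0.855, 1.56, -0.544)  len=0.4873
  (v2,v7,v6) [-+-] → (-0.367684, 1.56, -0.544)–(0.855, 1.56, -0.544)  len=1.2227
  (v6,v5,v4) [-+-] → (0.855, 0.670862, -0.544)–(0.855, -1.56, -0.544)  len=2.2309
  (v7,v5,v6) [++-] → (0.855, 0.670862, -0.544)–(0.855, 1.56, -0.544)  len=0.8891

Chained into 1 loop(s):
  loop 1: 8 segments, perimeter = 9.6600
Total perimeter = 9.660

loops=1 perimeter=9.660


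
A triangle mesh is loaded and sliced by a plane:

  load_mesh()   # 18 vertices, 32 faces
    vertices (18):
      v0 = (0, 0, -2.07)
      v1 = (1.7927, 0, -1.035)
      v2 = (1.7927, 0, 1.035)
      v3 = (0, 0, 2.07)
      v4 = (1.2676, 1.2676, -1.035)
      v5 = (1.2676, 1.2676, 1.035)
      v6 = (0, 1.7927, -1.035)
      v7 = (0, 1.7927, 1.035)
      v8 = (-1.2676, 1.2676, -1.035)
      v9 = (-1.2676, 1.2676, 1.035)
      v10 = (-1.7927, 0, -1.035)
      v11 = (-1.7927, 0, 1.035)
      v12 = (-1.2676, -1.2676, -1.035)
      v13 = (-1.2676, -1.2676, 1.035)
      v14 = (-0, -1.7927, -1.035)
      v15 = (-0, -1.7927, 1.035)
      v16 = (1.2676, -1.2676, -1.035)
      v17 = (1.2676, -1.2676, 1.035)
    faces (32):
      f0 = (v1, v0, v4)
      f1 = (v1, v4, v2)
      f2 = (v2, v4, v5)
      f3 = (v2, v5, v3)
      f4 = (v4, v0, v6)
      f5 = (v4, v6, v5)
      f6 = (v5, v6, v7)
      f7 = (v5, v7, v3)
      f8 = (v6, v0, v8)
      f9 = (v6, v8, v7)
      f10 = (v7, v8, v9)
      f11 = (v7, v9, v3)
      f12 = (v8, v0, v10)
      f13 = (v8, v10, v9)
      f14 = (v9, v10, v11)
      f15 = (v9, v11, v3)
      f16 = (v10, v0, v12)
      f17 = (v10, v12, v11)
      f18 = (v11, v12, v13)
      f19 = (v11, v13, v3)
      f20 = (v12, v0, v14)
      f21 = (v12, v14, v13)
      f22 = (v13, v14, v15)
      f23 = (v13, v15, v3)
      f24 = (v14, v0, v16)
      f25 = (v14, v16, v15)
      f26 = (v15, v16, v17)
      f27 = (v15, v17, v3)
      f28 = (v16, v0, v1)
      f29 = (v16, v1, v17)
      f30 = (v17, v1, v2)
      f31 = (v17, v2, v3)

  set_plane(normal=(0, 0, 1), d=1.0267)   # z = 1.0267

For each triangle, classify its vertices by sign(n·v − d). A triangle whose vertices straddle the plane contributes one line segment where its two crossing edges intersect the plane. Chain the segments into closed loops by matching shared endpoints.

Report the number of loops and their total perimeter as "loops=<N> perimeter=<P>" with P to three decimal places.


Straddling triangles (16 of 32):
  (v1,v4,v2) [--+] → (1.79059, 0.00508265, 1.0267)–(1.7927, 0, 1.0267)  len=0.0055
  (v2,v4,v5) [+-+] → (1.79059, 0.00508265, 1.0267)–(1.2676, 1.2676, 1.0267)  len=1.3666
  (v4,v6,v5) [--+] → (1.26252, 1.26971, 1.0267)–(1.2676, 1.2676, 1.0267)  len=0.0055
  (v5,v6,v7) [+-+] → (1.26252, 1.26971, 1.0267)–(0, 1.7927, 1.0267)  len=1.3666
  (v6,v8,v7) [--+] → (-0.00508265, 1.79059, 1.0267)–(0, 1.7927, 1.0267)  len=0.0055
  (v7,v8,v9) [+-+] → (-0.00508265, 1.79059, 1.0267)–(-1.2676, 1.2676, 1.0267)  len=1.3666
  (v8,v10,v9) [--+] → (-1.26971, 1.26252, 1.0267)–(-1.2676, 1.2676, 1.0267)  len=0.0055
  (v9,v10,v11) [+-+] → (-1.26971, 1.26252, 1.0267)–(-1.7927, 0, 1.0267)  len=1.3666
  (v10,v12,v11) [--+] → (-1.79059, -0.00508265, 1.0267)–(-1.7927, 0, 1.0267)  len=0.0055
  (v11,v12,v13) [+-+] → (-1.79059, -0.00508265, 1.0267)–(-1.2676, -1.2676, 1.0267)  len=1.3666
  (v12,v14,v13) [--+] → (-1.26252, -1.26971, 1.0267)–(-1.2676, -1.2676, 1.0267)  len=0.0055
  (v13,v14,v15) [+-+] → (-1.26252, -1.26971, 1.0267)–(0, -1.7927, 1.0267)  len=1.3666
  (v14,v16,v15) [--+] → (0.00508265, -1.79059, 1.0267)–(0, -1.7927, 1.0267)  len=0.0055
  (v15,v16,v17) [+-+] → (0.00508265, -1.79059, 1.0267)–(1.2676, -1.2676, 1.0267)  len=1.3666
  (v16,v1,v17) [--+] → (1.26971, -1.26252, 1.0267)–(1.2676, -1.2676, 1.0267)  len=0.0055
  (v17,v1,v2) [+-+] → (1.26971, -1.26252, 1.0267)–(1.7927, 0, 1.0267)  len=1.3666

Chained into 1 loop(s):
  loop 1: 16 segments, perimeter = 10.9765
Total perimeter = 10.976

loops=1 perimeter=10.976


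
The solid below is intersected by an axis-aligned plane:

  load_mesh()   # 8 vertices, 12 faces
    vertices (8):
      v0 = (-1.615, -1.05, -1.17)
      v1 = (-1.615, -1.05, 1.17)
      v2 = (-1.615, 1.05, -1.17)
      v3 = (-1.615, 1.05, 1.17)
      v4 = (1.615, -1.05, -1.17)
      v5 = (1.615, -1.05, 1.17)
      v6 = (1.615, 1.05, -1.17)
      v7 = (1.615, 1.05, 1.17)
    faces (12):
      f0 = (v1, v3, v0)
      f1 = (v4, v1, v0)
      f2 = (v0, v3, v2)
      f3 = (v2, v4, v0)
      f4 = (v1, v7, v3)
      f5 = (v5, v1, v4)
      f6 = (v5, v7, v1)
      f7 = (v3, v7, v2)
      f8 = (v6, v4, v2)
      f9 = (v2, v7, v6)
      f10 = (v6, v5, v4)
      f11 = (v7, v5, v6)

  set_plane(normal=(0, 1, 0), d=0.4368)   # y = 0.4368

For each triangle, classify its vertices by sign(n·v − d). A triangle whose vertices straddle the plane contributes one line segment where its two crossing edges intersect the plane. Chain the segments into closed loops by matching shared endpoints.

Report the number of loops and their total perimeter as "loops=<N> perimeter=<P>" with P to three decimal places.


Straddling triangles (8 of 12):
  (v1,v3,v0) [-+-] → (-1.615, 0.4368, 1.17)–(-1.615, 0.4368, 0.48672)  len=0.6833
  (v0,v3,v2) [-++] → (-1.615, 0.4368, 0.48672)–(-1.615, 0.4368, -1.17)  len=1.6567
  (v2,v4,v0) [+--] → (-0.67184, 0.4368, -1.17)–(-1.615, 0.4368, -1.17)  len=0.9432
  (v1,v7,v3) [-++] → (0.67184, 0.4368, 1.17)–(-1.615, 0.4368, 1.17)  len=2.2868
  (v5,v7,v1) [-+-] → (1.615, 0.4368, 1.17)–(0.67184, 0.4368, 1.17)  len=0.9432
  (v6,v4,v2) [+-+] → (1.615, 0.4368, -1.17)–(-0.67184, 0.4368, -1.17)  len=2.2868
  (v6,v5,v4) [+--] → (1.615, 0.4368, -0.48672)–(1.615, 0.4368, -1.17)  len=0.6833
  (v7,v5,v6) [+-+] → (1.615, 0.4368, 1.17)–(1.615, 0.4368, -0.48672)  len=1.6567

Chained into 1 loop(s):
  loop 1: 8 segments, perimeter = 11.1400
Total perimeter = 11.140

loops=1 perimeter=11.140


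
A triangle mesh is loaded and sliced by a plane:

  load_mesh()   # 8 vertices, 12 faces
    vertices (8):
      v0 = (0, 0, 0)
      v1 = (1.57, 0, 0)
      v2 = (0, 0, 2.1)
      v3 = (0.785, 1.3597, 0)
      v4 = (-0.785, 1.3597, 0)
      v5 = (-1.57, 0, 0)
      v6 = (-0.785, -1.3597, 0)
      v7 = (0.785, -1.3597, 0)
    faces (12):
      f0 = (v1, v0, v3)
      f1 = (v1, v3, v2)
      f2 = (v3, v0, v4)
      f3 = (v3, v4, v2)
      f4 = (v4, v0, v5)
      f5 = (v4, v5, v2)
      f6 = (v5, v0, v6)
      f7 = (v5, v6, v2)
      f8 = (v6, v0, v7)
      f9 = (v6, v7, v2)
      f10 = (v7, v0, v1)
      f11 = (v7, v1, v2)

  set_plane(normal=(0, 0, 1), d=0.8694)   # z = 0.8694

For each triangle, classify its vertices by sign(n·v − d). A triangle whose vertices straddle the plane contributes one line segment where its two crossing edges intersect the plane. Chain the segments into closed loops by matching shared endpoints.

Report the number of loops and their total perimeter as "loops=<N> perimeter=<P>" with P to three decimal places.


loops=1 perimeter=5.520

Straddling triangles (6 of 12):
  (v1,v3,v2) [--+] → (0.46001, 0.796784, 0.8694)–(0.92002, 0, 0.8694)  len=0.9200
  (v3,v4,v2) [--+] → (-0.46001, 0.796784, 0.8694)–(0.46001, 0.796784, 0.8694)  len=0.9200
  (v4,v5,v2) [--+] → (-0.92002, 0, 0.8694)–(-0.46001, 0.796784, 0.8694)  len=0.9200
  (v5,v6,v2) [--+] → (-0.46001, -0.796784, 0.8694)–(-0.92002, 0, 0.8694)  len=0.9200
  (v6,v7,v2) [--+] → (0.46001, -0.796784, 0.8694)–(-0.46001, -0.796784, 0.8694)  len=0.9200
  (v7,v1,v2) [--+] → (0.92002, 0, 0.8694)–(0.46001, -0.796784, 0.8694)  len=0.9200

Chained into 1 loop(s):
  loop 1: 6 segments, perimeter = 5.5202
Total perimeter = 5.520


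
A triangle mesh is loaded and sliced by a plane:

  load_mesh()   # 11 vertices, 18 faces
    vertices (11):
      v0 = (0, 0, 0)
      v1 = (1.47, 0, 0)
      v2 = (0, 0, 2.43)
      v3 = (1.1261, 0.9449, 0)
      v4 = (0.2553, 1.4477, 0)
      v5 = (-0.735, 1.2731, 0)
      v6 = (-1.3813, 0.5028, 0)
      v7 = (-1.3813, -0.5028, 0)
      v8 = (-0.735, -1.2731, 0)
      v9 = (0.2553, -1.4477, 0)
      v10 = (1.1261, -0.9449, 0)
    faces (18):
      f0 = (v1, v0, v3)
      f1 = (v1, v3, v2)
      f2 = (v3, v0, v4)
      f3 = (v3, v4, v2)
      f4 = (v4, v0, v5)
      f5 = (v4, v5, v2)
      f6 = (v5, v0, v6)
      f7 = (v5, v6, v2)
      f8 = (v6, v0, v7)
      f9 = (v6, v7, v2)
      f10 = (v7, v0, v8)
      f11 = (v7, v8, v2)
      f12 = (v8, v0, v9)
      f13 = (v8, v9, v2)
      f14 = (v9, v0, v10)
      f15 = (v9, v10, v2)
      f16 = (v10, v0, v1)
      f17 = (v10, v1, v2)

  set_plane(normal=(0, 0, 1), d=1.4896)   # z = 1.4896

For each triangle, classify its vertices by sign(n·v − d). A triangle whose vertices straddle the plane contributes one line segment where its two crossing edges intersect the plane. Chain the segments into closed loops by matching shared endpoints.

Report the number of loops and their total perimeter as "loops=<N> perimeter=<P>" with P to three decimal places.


Straddling triangles (9 of 18):
  (v1,v3,v2) [--+] → (0.435796, 0.365672, 1.4896)–(0.568884, 0, 1.4896)  len=0.3891
  (v3,v4,v2) [--+] → (0.0988, 0.560254, 1.4896)–(0.435796, 0.365672, 1.4896)  len=0.3891
  (v4,v5,v2) [--+] → (-0.284442, 0.492684, 1.4896)–(0.0988, 0.560254, 1.4896)  len=0.3892
  (v5,v6,v2) [--+] → (-0.534557, 0.194582, 1.4896)–(-0.284442, 0.492684, 1.4896)  len=0.3891
  (v6,v7,v2) [--+] → (-0.534557, -0.194582, 1.4896)–(-0.534557, 0.194582, 1.4896)  len=0.3892
  (v7,v8,v2) [--+] → (-0.284442, -0.492684, 1.4896)–(-0.534557, -0.194582, 1.4896)  len=0.3891
  (v8,v9,v2) [--+] → (0.0988, -0.560254, 1.4896)–(-0.284442, -0.492684, 1.4896)  len=0.3892
  (v9,v10,v2) [--+] → (0.435796, -0.365672, 1.4896)–(0.0988, -0.560254, 1.4896)  len=0.3891
  (v10,v1,v2) [--+] → (0.568884, 0, 1.4896)–(0.435796, -0.365672, 1.4896)  len=0.3891

Chained into 1 loop(s):
  loop 1: 9 segments, perimeter = 3.5023
Total perimeter = 3.502

loops=1 perimeter=3.502


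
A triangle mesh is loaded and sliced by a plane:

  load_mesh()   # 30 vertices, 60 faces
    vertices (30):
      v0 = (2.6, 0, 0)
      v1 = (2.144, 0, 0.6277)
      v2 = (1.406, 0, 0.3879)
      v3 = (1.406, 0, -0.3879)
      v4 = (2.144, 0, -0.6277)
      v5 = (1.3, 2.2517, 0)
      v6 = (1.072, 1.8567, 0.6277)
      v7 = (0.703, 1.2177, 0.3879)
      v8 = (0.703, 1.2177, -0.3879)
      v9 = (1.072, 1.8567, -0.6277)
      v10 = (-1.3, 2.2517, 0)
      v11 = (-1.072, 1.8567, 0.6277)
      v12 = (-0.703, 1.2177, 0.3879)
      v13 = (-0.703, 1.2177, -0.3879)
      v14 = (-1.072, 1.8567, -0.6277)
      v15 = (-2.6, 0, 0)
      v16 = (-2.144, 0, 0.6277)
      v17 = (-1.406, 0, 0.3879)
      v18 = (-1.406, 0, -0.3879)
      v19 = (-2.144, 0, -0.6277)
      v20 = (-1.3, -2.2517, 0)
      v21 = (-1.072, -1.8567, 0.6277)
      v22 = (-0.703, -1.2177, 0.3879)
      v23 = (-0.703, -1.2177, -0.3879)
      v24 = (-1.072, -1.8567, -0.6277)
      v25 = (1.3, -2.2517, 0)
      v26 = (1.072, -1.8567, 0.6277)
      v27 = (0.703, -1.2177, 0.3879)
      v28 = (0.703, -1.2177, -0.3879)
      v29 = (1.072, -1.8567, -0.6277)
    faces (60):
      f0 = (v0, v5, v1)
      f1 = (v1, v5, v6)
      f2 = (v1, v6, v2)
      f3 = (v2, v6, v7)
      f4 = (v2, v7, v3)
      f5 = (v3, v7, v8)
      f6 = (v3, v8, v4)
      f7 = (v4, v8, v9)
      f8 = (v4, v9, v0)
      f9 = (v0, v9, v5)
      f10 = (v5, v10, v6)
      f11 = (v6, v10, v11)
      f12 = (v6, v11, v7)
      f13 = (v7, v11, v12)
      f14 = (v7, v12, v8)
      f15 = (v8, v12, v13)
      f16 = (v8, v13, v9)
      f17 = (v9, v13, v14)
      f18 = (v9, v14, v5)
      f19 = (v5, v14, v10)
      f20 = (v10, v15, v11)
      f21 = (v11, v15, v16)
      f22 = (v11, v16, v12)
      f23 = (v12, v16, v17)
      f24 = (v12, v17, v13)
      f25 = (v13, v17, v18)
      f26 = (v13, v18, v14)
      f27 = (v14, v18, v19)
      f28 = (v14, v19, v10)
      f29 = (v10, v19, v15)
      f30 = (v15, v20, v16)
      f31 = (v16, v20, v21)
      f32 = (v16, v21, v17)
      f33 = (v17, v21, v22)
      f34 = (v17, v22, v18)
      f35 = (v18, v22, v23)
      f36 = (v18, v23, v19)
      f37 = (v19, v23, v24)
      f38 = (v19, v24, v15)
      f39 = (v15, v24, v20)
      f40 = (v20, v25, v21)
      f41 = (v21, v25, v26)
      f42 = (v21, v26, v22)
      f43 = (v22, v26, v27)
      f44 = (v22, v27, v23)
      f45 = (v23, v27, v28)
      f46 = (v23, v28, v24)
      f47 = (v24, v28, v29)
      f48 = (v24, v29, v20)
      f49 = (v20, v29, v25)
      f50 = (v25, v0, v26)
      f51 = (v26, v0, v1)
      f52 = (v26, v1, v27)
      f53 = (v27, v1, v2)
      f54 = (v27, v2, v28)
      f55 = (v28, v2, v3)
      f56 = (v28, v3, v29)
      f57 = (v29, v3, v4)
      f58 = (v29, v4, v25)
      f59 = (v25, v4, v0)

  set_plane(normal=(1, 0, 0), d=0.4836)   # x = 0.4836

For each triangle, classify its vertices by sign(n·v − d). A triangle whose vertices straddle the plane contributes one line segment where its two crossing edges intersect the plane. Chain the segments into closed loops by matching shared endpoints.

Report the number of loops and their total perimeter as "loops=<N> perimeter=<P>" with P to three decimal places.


loops=2 perimeter=7.248

Straddling triangles (20 of 60):
  (v5,v10,v6) [+-+] → (0.4836, 2.2517, 0)–(0.4836, 1.95468, 0.471992)  len=0.5577
  (v6,v10,v11) [+--] → (0.4836, 1.95468, 0.471992)–(0.4836, 1.8567, 0.6277)  len=0.1840
  (v6,v11,v7) [+-+] → (0.4836, 1.8567, 0.6277)–(0.4836, 1.29668, 0.417541)  len=0.5982
  (v7,v11,v12) [+--] → (0.4836, 1.29668, 0.417541)–(0.4836, 1.2177, 0.3879)  len=0.0844
  (v7,v12,v8) [+-+] → (0.4836, 1.2177, 0.3879)–(0.4836, 1.2177, -0.26684)  len=0.6547
  (v8,v12,v13) [+--] → (0.4836, 1.2177, -0.26684)–(0.4836, 1.2177, -0.3879)  len=0.1211
  (v8,v13,v9) [+-+] → (0.4836, 1.2177, -0.3879)–(0.4836, 1.64488, -0.548208)  len=0.4563
  (v9,v13,v14) [+--] → (0.4836, 1.64488, -0.548208)–(0.4836, 1.8567, -0.6277)  len=0.2262
  (v9,v14,v5) [+-+] → (0.4836, 1.8567, -0.6277)–(0.4836, 2.11575, -0.216043)  len=0.4864
  (v5,v14,v10) [+--] → (0.4836, 2.11575, -0.216043)–(0.4836, 2.2517, 0)  len=0.2553
  (v20,v25,v21) [-+-] → (0.4836, -2.2517, 0)–(0.4836, -2.11575, 0.216043)  len=0.2553
  (v21,v25,v26) [-++] → (0.4836, -2.11575, 0.216043)–(0.4836, -1.8567, 0.6277)  len=0.4864
  (v21,v26,v22) [-+-] → (0.4836, -1.8567, 0.6277)–(0.4836, -1.64488, 0.548208)  len=0.2262
  (v22,v26,v27) [-++] → (0.4836, -1.64488, 0.548208)–(0.4836, -1.2177, 0.3879)  len=0.4563
  (v22,v27,v23) [-+-] → (0.4836, -1.2177, 0.3879)–(0.4836, -1.2177, 0.26684)  len=0.1211
  (v23,v27,v28) [-++] → (0.4836, -1.2177, 0.26684)–(0.4836, -1.2177, -0.3879)  len=0.6547
  (v23,v28,v24) [-+-] → (0.4836, -1.2177, -0.3879)–(0.4836, -1.29668, -0.417541)  len=0.0844
  (v24,v28,v29) [-++] → (0.4836, -1.29668, -0.417541)–(0.4836, -1.8567, -0.6277)  len=0.5982
  (v24,v29,v20) [-+-] → (0.4836, -1.8567, -0.6277)–(0.4836, -1.95468, -0.471992)  len=0.1840
  (v20,v29,v25) [-++] → (0.4836, -1.95468, -0.471992)–(0.4836, -2.2517, 0)  len=0.5577

Chained into 2 loop(s):
  loop 1: 10 segments, perimeter = 3.6241
  loop 2: 10 segments, perimeter = 3.6241
Total perimeter = 7.248


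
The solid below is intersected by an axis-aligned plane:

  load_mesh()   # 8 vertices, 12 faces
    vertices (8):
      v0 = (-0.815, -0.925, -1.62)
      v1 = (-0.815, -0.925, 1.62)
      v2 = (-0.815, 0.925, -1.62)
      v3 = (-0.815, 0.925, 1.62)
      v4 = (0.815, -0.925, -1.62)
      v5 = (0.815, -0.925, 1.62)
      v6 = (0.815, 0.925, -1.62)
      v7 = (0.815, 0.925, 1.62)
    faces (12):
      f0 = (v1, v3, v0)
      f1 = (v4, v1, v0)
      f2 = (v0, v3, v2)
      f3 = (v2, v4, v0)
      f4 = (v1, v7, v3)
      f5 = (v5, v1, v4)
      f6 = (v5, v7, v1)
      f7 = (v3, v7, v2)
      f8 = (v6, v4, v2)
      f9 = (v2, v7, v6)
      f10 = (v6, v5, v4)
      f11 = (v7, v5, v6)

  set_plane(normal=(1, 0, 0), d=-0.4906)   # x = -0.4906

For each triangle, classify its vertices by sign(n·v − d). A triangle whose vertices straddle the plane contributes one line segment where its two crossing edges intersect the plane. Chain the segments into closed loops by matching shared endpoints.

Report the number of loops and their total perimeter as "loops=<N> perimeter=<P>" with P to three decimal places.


Straddling triangles (8 of 12):
  (v4,v1,v0) [+--] → (-0.4906, -0.925, 0.97518)–(-0.4906, -0.925, -1.62)  len=2.5952
  (v2,v4,v0) [-+-] → (-0.4906, 0.556816, -1.62)–(-0.4906, -0.925, -1.62)  len=1.4818
  (v1,v7,v3) [-+-] → (-0.4906, -0.556816, 1.62)–(-0.4906, 0.925, 1.62)  len=1.4818
  (v5,v1,v4) [+-+] → (-0.4906, -0.925, 1.62)–(-0.4906, -0.925, 0.97518)  len=0.6448
  (v5,v7,v1) [++-] → (-0.4906, -0.556816, 1.62)–(-0.4906, -0.925, 1.62)  len=0.3682
  (v3,v7,v2) [-+-] → (-0.4906, 0.925, 1.62)–(-0.4906, 0.925, -0.97518)  len=2.5952
  (v6,v4,v2) [++-] → (-0.4906, 0.556816, -1.62)–(-0.4906, 0.925, -1.62)  len=0.3682
  (v2,v7,v6) [-++] → (-0.4906, 0.925, -0.97518)–(-0.4906, 0.925, -1.62)  len=0.6448

Chained into 1 loop(s):
  loop 1: 8 segments, perimeter = 10.1800
Total perimeter = 10.180

loops=1 perimeter=10.180


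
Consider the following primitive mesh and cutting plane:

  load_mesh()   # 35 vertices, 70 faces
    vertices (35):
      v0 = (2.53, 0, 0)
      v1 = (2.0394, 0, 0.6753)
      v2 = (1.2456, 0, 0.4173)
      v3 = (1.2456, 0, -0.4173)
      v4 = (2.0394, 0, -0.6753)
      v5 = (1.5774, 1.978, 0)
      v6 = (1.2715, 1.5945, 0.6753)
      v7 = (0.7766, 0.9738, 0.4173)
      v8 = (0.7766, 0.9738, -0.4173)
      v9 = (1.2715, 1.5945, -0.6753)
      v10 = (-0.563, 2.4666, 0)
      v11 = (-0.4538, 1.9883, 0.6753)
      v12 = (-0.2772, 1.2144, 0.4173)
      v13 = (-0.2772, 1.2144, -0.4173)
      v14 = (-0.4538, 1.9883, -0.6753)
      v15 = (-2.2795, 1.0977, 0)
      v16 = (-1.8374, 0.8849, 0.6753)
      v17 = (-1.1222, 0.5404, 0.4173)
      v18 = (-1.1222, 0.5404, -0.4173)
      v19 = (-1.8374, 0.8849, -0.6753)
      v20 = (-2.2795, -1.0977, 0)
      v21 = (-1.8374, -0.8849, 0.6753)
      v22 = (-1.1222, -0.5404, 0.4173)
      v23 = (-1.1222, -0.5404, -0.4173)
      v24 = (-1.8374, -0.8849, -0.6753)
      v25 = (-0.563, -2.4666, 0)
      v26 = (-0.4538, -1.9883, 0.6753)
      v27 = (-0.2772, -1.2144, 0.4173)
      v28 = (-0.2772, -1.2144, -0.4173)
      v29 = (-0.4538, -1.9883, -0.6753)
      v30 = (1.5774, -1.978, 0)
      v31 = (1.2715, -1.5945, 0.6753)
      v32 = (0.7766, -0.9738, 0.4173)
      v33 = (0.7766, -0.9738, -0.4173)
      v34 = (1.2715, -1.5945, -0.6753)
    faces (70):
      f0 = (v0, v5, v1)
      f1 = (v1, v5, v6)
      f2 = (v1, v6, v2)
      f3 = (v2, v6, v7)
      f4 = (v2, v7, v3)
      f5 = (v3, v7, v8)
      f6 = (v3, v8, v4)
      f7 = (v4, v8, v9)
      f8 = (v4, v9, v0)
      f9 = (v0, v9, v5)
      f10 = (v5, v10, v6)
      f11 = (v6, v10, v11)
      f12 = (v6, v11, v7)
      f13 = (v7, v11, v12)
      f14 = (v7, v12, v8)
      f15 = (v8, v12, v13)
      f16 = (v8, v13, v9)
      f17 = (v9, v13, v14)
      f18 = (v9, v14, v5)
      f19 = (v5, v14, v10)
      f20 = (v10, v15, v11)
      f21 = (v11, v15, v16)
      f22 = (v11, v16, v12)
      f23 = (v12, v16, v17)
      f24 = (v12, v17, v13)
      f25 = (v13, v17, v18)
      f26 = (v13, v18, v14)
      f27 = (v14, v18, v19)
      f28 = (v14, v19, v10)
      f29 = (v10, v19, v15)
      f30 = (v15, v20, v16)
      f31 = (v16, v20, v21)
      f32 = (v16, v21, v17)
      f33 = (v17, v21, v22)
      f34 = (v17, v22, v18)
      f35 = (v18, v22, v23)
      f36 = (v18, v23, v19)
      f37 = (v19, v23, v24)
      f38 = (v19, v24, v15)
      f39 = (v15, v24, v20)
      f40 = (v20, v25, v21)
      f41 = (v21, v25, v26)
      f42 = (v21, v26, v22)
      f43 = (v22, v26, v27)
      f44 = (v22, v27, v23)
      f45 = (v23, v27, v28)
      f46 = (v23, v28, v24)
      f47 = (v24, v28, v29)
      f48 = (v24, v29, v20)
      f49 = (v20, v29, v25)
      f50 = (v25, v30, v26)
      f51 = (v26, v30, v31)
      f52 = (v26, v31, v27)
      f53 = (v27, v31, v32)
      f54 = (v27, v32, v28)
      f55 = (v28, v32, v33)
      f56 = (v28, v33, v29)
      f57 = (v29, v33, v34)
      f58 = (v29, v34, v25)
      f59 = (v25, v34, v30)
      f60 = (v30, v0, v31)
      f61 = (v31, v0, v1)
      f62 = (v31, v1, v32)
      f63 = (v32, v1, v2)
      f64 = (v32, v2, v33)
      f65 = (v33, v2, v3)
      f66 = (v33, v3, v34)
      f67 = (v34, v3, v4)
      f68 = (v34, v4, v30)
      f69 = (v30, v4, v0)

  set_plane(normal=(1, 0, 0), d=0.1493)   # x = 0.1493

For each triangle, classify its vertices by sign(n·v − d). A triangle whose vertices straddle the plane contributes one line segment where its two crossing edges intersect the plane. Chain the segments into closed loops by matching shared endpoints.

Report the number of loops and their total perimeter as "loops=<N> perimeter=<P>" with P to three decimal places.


Straddling triangles (20 of 70):
  (v5,v10,v6) [+-+] → (0.1493, 2.304, 0)–(0.1493, 2.12798, 0.262206)  len=0.3158
  (v6,v10,v11) [+--] → (0.1493, 2.12798, 0.262206)–(0.1493, 1.85064, 0.6753)  len=0.4976
  (v6,v11,v7) [+-+] → (0.1493, 1.85064, 0.6753)–(0.1493, 1.49103, 0.548837)  len=0.3812
  (v7,v11,v12) [+--] → (0.1493, 1.49103, 0.548837)–(0.1493, 1.11702, 0.4173)  len=0.3965
  (v7,v12,v8) [+-+] → (0.1493, 1.11702, 0.4173)–(0.1493, 1.11702, 0.0795159)  len=0.3378
  (v8,v12,v13) [+--] → (0.1493, 1.11702, 0.0795159)–(0.1493, 1.11702, -0.4173)  len=0.4968
  (v8,v13,v9) [+-+] → (0.1493, 1.11702, -0.4173)–(0.1493, 1.31908, -0.488351)  len=0.2142
  (v9,v13,v14) [+--] → (0.1493, 1.31908, -0.488351)–(0.1493, 1.85064, -0.6753)  len=0.5635
  (v9,v14,v5) [+-+] → (0.1493, 1.85064, -0.6753)–(0.1493, 1.98524, -0.474791)  len=0.2415
  (v5,v14,v10) [+--] → (0.1493, 1.98524, -0.474791)–(0.1493, 2.304, 0)  len=0.5719
  (v25,v30,v26) [-+-] → (0.1493, -2.304, 0)–(0.1493, -1.98524, 0.474791)  len=0.5719
  (v26,v30,v31) [-++] → (0.1493, -1.98524, 0.474791)–(0.1493, -1.85064, 0.6753)  len=0.2415
  (v26,v31,v27) [-+-] → (0.1493, -1.85064, 0.6753)–(0.1493, -1.31908, 0.488351)  len=0.5635
  (v27,v31,v32) [-++] → (0.1493, -1.31908, 0.488351)–(0.1493, -1.11702, 0.4173)  len=0.2142
  (v27,v32,v28) [-+-] → (0.1493, -1.11702, 0.4173)–(0.1493, -1.11702, -0.0795159)  len=0.4968
  (v28,v32,v33) [-++] → (0.1493, -1.11702, -0.0795159)–(0.1493, -1.11702, -0.4173)  len=0.3378
  (v28,v33,v29) [-+-] → (0.1493, -1.11702, -0.4173)–(0.1493, -1.49103, -0.548837)  len=0.3965
  (v29,v33,v34) [-++] → (0.1493, -1.49103, -0.548837)–(0.1493, -1.85064, -0.6753)  len=0.3812
  (v29,v34,v25) [-+-] → (0.1493, -1.85064, -0.6753)–(0.1493, -2.12798, -0.262206)  len=0.4976
  (v25,v34,v30) [-++] → (0.1493, -2.12798, -0.262206)–(0.1493, -2.304, 0)  len=0.3158

Chained into 2 loop(s):
  loop 1: 10 segments, perimeter = 4.0167
  loop 2: 10 segments, perimeter = 4.0167
Total perimeter = 8.033

loops=2 perimeter=8.033


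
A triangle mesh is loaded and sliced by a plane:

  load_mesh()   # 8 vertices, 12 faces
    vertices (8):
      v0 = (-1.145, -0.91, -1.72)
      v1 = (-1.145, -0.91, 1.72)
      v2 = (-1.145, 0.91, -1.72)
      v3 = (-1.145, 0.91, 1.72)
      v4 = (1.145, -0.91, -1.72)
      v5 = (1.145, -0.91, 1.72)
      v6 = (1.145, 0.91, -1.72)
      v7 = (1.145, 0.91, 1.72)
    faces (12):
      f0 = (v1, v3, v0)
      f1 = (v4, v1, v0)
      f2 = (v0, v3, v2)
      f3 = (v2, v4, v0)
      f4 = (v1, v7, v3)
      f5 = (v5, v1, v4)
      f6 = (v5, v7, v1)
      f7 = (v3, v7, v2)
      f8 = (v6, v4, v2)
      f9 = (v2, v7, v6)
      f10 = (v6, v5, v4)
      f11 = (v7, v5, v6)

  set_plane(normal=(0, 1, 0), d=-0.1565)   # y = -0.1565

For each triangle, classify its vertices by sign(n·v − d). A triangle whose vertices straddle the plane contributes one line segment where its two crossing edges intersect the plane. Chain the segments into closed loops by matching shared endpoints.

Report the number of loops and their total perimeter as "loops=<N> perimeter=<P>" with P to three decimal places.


Straddling triangles (8 of 12):
  (v1,v3,v0) [-+-] → (-1.145, -0.1565, 1.72)–(-1.145, -0.1565, -0.295802)  len=2.0158
  (v0,v3,v2) [-++] → (-1.145, -0.1565, -0.295802)–(-1.145, -0.1565, -1.72)  len=1.4242
  (v2,v4,v0) [+--] → (0.196915, -0.1565, -1.72)–(-1.145, -0.1565, -1.72)  len=1.3419
  (v1,v7,v3) [-++] → (-0.196915, -0.1565, 1.72)–(-1.145, -0.1565, 1.72)  len=0.9481
  (v5,v7,v1) [-+-] → (1.145, -0.1565, 1.72)–(-0.196915, -0.1565, 1.72)  len=1.3419
  (v6,v4,v2) [+-+] → (1.145, -0.1565, -1.72)–(0.196915, -0.1565, -1.72)  len=0.9481
  (v6,v5,v4) [+--] → (1.145, -0.1565, 0.295802)–(1.145, -0.1565, -1.72)  len=2.0158
  (v7,v5,v6) [+-+] → (1.145, -0.1565, 1.72)–(1.145, -0.1565, 0.295802)  len=1.4242

Chained into 1 loop(s):
  loop 1: 8 segments, perimeter = 11.4600
Total perimeter = 11.460

loops=1 perimeter=11.460


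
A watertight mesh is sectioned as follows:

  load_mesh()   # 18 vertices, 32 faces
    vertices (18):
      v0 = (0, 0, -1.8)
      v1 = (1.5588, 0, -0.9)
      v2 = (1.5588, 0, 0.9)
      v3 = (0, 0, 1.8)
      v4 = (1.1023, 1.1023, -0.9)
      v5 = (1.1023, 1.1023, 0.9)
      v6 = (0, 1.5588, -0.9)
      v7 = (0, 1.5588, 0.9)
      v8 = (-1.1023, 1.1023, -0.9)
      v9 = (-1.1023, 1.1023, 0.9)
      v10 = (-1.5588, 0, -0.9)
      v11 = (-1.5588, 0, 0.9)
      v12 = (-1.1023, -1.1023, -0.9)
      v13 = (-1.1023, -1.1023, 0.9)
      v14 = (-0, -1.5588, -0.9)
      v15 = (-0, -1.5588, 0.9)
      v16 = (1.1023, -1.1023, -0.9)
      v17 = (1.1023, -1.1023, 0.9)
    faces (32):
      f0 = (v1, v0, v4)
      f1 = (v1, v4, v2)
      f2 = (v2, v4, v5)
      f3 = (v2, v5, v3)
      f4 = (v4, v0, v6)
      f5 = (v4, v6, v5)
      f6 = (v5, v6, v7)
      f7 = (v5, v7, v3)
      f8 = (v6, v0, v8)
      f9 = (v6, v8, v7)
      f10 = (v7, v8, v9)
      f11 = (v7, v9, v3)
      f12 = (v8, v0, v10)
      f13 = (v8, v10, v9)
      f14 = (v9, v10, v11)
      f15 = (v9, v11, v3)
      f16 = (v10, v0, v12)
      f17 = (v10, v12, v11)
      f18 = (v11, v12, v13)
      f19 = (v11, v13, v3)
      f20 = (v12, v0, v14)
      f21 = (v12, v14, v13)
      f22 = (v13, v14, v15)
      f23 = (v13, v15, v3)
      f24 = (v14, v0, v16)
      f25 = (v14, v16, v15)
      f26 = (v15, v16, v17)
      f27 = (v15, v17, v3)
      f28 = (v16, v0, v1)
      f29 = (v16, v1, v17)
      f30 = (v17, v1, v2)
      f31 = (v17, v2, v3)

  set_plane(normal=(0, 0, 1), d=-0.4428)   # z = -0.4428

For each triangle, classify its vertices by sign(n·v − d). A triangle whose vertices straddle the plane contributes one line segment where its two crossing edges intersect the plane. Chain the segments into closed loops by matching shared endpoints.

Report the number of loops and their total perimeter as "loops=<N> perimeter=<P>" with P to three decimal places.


loops=1 perimeter=9.545

Straddling triangles (16 of 32):
  (v1,v4,v2) [--+] → (1.21825, 0.822316, -0.4428)–(1.5588, 0, -0.4428)  len=0.8900
  (v2,v4,v5) [+-+] → (1.21825, 0.822316, -0.4428)–(1.1023, 1.1023, -0.4428)  len=0.3030
  (v4,v6,v5) [--+] → (0.279984, 1.44285, -0.4428)–(1.1023, 1.1023, -0.4428)  len=0.8900
  (v5,v6,v7) [+-+] → (0.279984, 1.44285, -0.4428)–(0, 1.5588, -0.4428)  len=0.3030
  (v6,v8,v7) [--+] → (-0.822316, 1.21825, -0.4428)–(0, 1.5588, -0.4428)  len=0.8900
  (v7,v8,v9) [+-+] → (-0.822316, 1.21825, -0.4428)–(-1.1023, 1.1023, -0.4428)  len=0.3030
  (v8,v10,v9) [--+] → (-1.44285, 0.279984, -0.4428)–(-1.1023, 1.1023, -0.4428)  len=0.8900
  (v9,v10,v11) [+-+] → (-1.44285, 0.279984, -0.4428)–(-1.5588, 0, -0.4428)  len=0.3030
  (v10,v12,v11) [--+] → (-1.21825, -0.822316, -0.4428)–(-1.5588, 0, -0.4428)  len=0.8900
  (v11,v12,v13) [+-+] → (-1.21825, -0.822316, -0.4428)–(-1.1023, -1.1023, -0.4428)  len=0.3030
  (v12,v14,v13) [--+] → (-0.279984, -1.44285, -0.4428)–(-1.1023, -1.1023, -0.4428)  len=0.8900
  (v13,v14,v15) [+-+] → (-0.279984, -1.44285, -0.4428)–(0, -1.5588, -0.4428)  len=0.3030
  (v14,v16,v15) [--+] → (0.822316, -1.21825, -0.4428)–(0, -1.5588, -0.4428)  len=0.8900
  (v15,v16,v17) [+-+] → (0.822316, -1.21825, -0.4428)–(1.1023, -1.1023, -0.4428)  len=0.3030
  (v16,v1,v17) [--+] → (1.44285, -0.279984, -0.4428)–(1.1023, -1.1023, -0.4428)  len=0.8900
  (v17,v1,v2) [+-+] → (1.44285, -0.279984, -0.4428)–(1.5588, 0, -0.4428)  len=0.3030

Chained into 1 loop(s):
  loop 1: 16 segments, perimeter = 9.5447
Total perimeter = 9.545
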